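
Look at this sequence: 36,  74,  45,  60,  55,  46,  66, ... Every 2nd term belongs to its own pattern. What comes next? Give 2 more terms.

32, 78

Taking every 2nd term gives 2 separate tracks.
Stream A: 36, 45, 55, 66 (triangular numbers n(n+1)/2 for n = 8, 9, …).
Stream B: 74, 60, 46 (linear: a_n = 88 − 14·n).
The 8th slot belongs to stream B; its 4th term is 32.
The 9th slot belongs to stream A; its 5th term is 78.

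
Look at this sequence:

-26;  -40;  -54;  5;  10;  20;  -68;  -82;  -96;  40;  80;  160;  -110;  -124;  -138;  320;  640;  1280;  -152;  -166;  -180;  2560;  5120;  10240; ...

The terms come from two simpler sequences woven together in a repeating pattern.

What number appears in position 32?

-250

Reading positions in blocks of 6 reveals the pattern AAABBB — 2 tracks woven together.
Track A = -26, -40, -54, -68, -82, -96, -110, -124, -138, -152, -166, -180: arithmetic with common difference −14.
Track B = 5, 10, 20, 40, 80, 160, 320, 640, 1280, 2560, 5120, 10240: geometric, ×2 each step.
Position 32 falls in track A as its term 17, giving -250.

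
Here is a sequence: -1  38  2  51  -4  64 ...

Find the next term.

8

Taking every 2nd term gives 2 separate tracks.
Subsequence A is -1, 2, -4, which is multiplying by -2 each time.
Subsequence B is 38, 51, 64, which is arithmetic with common difference +13.
The 7th slot belongs to subsequence A; its 4th term is 8.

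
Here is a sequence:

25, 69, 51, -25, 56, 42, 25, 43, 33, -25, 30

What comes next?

24

Read the sequence 3 terms at a time; column i is its own pattern.
Track A is 25, -25, 25, -25, which is the oscillation 25·(−1)^(n+1).
Track B is 69, 56, 43, 30, which is arithmetic with common difference −13.
Track C is 51, 42, 33, which is linear: a_n = 60 − 9·n.
The 12th slot belongs to track C; its 4th term is 24.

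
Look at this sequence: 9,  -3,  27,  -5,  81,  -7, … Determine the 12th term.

-13

Taking every 2nd term gives 2 separate tracks.
Track A: 9, 27, 81 (successive powers of 3).
Track B: -3, -5, -7 (subtracting 2 each time).
Position 12 → track B, term 6 = -13.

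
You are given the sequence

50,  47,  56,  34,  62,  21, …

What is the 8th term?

8

Positions 1, 3, 5, … form one subsequence and positions 2, 4, 6, … form another.
Track A: 50, 56, 62 (adding 6 each time).
Track B: 47, 34, 21 (subtracting 13 each time).
Term 8 comes from track B (its 4th entry): 8.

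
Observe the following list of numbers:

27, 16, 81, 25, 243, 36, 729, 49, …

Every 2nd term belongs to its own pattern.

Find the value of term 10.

64

Split by position mod 2 into 2 tracks.
Subsequence A: 27, 81, 243, 729 (powers of 3).
Subsequence B: 16, 25, 36, 49 (perfect squares starting at 4²).
Term 10 comes from subsequence B (its 5th entry): 64.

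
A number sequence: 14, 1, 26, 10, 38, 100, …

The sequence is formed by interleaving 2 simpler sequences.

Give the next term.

Odd-indexed and even-indexed terms follow separate rules.
Stream A: 14, 26, 38. Arithmetic with common difference +12.
Stream B: 1, 10, 100. Powers of 10.
Position 7 falls in stream A as its term 4, giving 50.

50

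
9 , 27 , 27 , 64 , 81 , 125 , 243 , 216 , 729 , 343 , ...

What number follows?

Odd-indexed and even-indexed terms follow separate rules.
Track A = 9, 27, 81, 243, 729: powers 3^2, 3^3, 3^4, ….
Track B = 27, 64, 125, 216, 343: perfect cubes starting at 3³.
Position 11 falls in track A as its term 6, giving 2187.

2187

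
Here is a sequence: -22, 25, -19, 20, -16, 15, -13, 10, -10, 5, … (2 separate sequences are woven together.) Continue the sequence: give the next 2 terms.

Odd-indexed and even-indexed terms follow separate rules.
Track A = -22, -19, -16, -13, -10: arithmetic, step +3.
Track B = 25, 20, 15, 10, 5: arithmetic with common difference −5.
Position 11 falls in track A as its term 6, giving -7.
Term 12 comes from track B (its 6th entry): 0.

-7, 0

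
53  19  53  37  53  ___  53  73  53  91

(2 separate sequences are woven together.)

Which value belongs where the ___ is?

Positions 1, 3, 5, … form one subsequence and positions 2, 4, 6, … form another.
Track A: 53, 53, 53, 53, 53 (the constant sequence 53).
Track B: 19, 37, ?, 73, 91 (linear: a_n = 1 + 18·n).
Track B's pattern makes the blank 55.

55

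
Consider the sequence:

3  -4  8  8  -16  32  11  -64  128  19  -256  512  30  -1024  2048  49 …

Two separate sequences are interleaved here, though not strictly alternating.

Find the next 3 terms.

-4096, 8192, 79

Positions follow the repeating pattern ABB; grouping by letter gives 2 tracks.
Track A: 3, 8, 11, 19, 30, 49 — a Fibonacci-like recurrence a_n = a_{n-1} + a_{n-2}.
Track B: -4, 8, -16, 32, -64, 128, -256, 512, -1024, 2048 — a geometric progression (common ratio -2).
Term 17 comes from track B (its 11th entry): -4096.
Position 18 → track B, term 12 = 8192.
The 19th slot belongs to track A; its 7th term is 79.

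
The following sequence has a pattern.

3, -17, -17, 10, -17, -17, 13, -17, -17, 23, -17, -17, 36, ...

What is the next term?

-17

The slot pattern repeats as ABB (period 3), so there are 2 interleaved tracks.
Track A: 3, 10, 13, 23, 36 — each term equals the sum of the previous two.
Track B: -17, -17, -17, -17, -17, -17, -17, -17 — constant -17.
The 14th slot belongs to track B; its 9th term is -17.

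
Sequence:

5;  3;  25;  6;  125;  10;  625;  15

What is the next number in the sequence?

Odd-indexed and even-indexed terms follow separate rules.
Track A: 5, 25, 125, 625 (successive powers of 5).
Track B: 3, 6, 10, 15 (the triangular numbers T_2, T_3, …).
Term 9 comes from track A (its 5th entry): 3125.

3125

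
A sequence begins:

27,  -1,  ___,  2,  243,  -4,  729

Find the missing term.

The terms cycle through 2 interleaved subsequences.
Subsequence A: 27, ?, 243, 729 — successive powers of 3.
Subsequence B: -1, 2, -4 — a geometric progression (common ratio -2).
Filling subsequence A at index 2 by its rule yields 81.

81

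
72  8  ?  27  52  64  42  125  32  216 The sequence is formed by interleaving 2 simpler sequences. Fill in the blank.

Positions 1, 3, 5, … form one subsequence and positions 2, 4, 6, … form another.
Track A: 72, ?, 52, 42, 32 (linear: a_n = 82 − 10·n).
Track B: 8, 27, 64, 125, 216 (consecutive cubes n³ from n = 2).
Filling track A at index 2 by its rule yields 62.

62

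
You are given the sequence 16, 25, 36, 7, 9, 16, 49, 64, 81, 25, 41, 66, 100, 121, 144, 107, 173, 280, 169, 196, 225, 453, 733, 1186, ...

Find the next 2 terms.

256, 289

Reading positions in blocks of 6 reveals the pattern AAABBB — 2 tracks woven together.
Track A: 16, 25, 36, 49, 64, 81, 100, 121, 144, 169, 196, 225 (the squares 4², 5², 6², …).
Track B: 7, 9, 16, 25, 41, 66, 107, 173, 280, 453, 733, 1186 (each term equals the sum of the previous two).
Term 25 comes from track A (its 13th entry): 256.
Term 26 comes from track A (its 14th entry): 289.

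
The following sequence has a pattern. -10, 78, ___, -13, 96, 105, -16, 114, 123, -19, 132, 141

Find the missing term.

87

Positions follow the repeating pattern ABB; grouping by letter gives 2 tracks.
Subsequence A: -10, -13, -16, -19. Subtracting 3 each time.
Subsequence B: 78, ?, 96, 105, 114, 123, 132, 141. Arithmetic with common difference +9.
Subsequence B's pattern makes the blank 87.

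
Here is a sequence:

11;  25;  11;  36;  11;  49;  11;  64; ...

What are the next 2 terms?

The terms cycle through 2 interleaved subsequences.
Subsequence A is 11, 11, 11, 11, which is always 11.
Subsequence B is 25, 36, 49, 64, which is the squares 5², 6², 7², ….
Position 9 falls in subsequence A as its term 5, giving 11.
The 10th slot belongs to subsequence B; its 5th term is 81.

11, 81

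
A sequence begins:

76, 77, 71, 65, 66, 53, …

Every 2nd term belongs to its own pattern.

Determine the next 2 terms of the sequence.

61, 41

Odd-indexed and even-indexed terms follow separate rules.
Track A is 76, 71, 66, which is subtracting 5 each time.
Track B is 77, 65, 53, which is linear: a_n = 89 − 12·n.
Position 7 falls in track A as its term 4, giving 61.
Position 8 falls in track B as its term 4, giving 41.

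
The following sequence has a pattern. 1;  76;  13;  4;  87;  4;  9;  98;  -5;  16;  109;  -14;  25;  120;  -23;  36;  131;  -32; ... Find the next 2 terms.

Read the sequence 3 terms at a time; column i is its own pattern.
Track A: 1, 4, 9, 16, 25, 36 (consecutive squares n² from n = 1).
Track B: 76, 87, 98, 109, 120, 131 (adding 11 each time).
Track C: 13, 4, -5, -14, -23, -32 (arithmetic with common difference −9).
The 19th slot belongs to track A; its 7th term is 49.
Position 20 → track B, term 7 = 142.

49, 142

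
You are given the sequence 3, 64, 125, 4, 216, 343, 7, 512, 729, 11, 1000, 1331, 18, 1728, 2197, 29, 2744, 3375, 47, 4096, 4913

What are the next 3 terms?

76, 5832, 6859

Reading positions in blocks of 3 reveals the pattern ABB — 2 tracks woven together.
Subsequence A = 3, 4, 7, 11, 18, 29, 47: Fibonacci-style (each term is the sum of the two before it).
Subsequence B = 64, 125, 216, 343, 512, 729, 1000, 1331, 1728, 2197, 2744, 3375, 4096, 4913: the cubes 4³, 5³, 6³, ….
Position 22 → subsequence A, term 8 = 76.
Position 23 → subsequence B, term 15 = 5832.
Position 24 → subsequence B, term 16 = 6859.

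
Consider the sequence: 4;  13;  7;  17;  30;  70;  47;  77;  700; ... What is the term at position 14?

Positions follow the repeating pattern AAB; grouping by letter gives 2 tracks.
Stream A is 4, 13, 17, 30, 47, 77, which is a Fibonacci-like recurrence a_n = a_{n-1} + a_{n-2}.
Stream B is 7, 70, 700, which is a geometric progression (common ratio 10).
Position 14 falls in stream A as its term 10, giving 526.

526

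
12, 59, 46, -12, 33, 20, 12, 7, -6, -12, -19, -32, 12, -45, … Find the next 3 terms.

The slot pattern repeats as ABB (period 3), so there are 2 interleaved tracks.
Track A: 12, -12, 12, -12, 12 (alternating ±12).
Track B: 59, 46, 33, 20, 7, -6, -19, -32, -45 (arithmetic with common difference −13).
Position 15 falls in track B as its term 10, giving -58.
Term 16 comes from track A (its 6th entry): -12.
The 17th slot belongs to track B; its 11th term is -71.

-58, -12, -71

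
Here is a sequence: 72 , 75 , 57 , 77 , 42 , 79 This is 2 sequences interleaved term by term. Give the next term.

27

Positions 1, 3, 5, … form one subsequence and positions 2, 4, 6, … form another.
Track A: 72, 57, 42 (linear: a_n = 87 − 15·n).
Track B: 75, 77, 79 (linear: a_n = 73 + 2·n).
The 7th slot belongs to track A; its 4th term is 27.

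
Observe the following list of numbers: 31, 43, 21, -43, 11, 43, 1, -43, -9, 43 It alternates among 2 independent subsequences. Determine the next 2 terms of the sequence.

Positions 1, 3, 5, … form one subsequence and positions 2, 4, 6, … form another.
Track A: 31, 21, 11, 1, -9. Arithmetic, step −10.
Track B: 43, -43, 43, -43, 43. The oscillation 43·(−1)^(n+1).
The 11th slot belongs to track A; its 6th term is -19.
Position 12 → track B, term 6 = -43.

-19, -43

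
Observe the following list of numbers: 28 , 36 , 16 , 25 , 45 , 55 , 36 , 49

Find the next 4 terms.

66, 78, 64, 81

Positions follow the repeating pattern AABB; grouping by letter gives 2 tracks.
Track A: 28, 36, 45, 55 — triangular numbers n(n+1)/2 for n = 7, 8, ….
Track B: 16, 25, 36, 49 — consecutive squares n² from n = 4.
The 9th slot belongs to track A; its 5th term is 66.
Position 10 → track A, term 6 = 78.
Position 11 → track B, term 5 = 64.
Position 12 falls in track B as its term 6, giving 81.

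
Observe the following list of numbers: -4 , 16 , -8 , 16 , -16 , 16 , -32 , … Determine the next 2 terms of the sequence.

16, -64

Split by position mod 2 into 2 tracks.
Stream A is -4, -8, -16, -32, which is geometric with ratio 2.
Stream B is 16, 16, 16, which is always 16.
The 8th slot belongs to stream B; its 4th term is 16.
The 9th slot belongs to stream A; its 5th term is -64.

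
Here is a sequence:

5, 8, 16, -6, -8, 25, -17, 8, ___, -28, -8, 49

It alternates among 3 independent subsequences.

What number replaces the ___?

36

The terms cycle through 3 interleaved subsequences.
Track A: 5, -6, -17, -28 (arithmetic, step −11).
Track B: 8, -8, 8, -8 (alternating ±8).
Track C: 16, 25, ?, 49 (perfect squares starting at 4²).
The gap is track C's term 3; the rule gives 36.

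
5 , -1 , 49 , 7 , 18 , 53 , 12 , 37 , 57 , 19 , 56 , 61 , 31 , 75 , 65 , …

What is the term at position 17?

94

Split by position mod 3: positions 1, 4, 7, … form one track, and each other residue class forms its own.
Subsequence A: 5, 7, 12, 19, 31 — each term equals the sum of the previous two.
Subsequence B: -1, 18, 37, 56, 75 — arithmetic, step +19.
Subsequence C: 49, 53, 57, 61, 65 — arithmetic with common difference +4.
Position 17 → subsequence B, term 6 = 94.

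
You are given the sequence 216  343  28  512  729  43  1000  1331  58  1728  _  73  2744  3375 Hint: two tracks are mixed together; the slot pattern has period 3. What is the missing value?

Positions follow the repeating pattern AAB; grouping by letter gives 2 tracks.
Track A: 216, 343, 512, 729, 1000, 1331, 1728, ?, 2744, 3375 (the cubes 6³, 7³, 8³, …).
Track B: 28, 43, 58, 73 (arithmetic, step +15).
So the missing entry in track A is 2197.

2197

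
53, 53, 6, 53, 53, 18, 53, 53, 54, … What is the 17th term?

53

Positions follow the repeating pattern AAB; grouping by letter gives 2 tracks.
Stream A: 53, 53, 53, 53, 53, 53 (always 53).
Stream B: 6, 18, 54 (a geometric progression (common ratio 3)).
The 17th slot belongs to stream A; its 12th term is 53.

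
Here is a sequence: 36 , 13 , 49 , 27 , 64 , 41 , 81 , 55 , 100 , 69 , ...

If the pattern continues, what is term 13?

Split by position mod 2 into 2 tracks.
Stream A = 36, 49, 64, 81, 100: consecutive squares n² from n = 6.
Stream B = 13, 27, 41, 55, 69: arithmetic with common difference +14.
Term 13 comes from stream A (its 7th entry): 144.

144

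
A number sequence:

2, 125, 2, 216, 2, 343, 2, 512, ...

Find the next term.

Odd-indexed and even-indexed terms follow separate rules.
Track A: 2, 2, 2, 2 — always 2.
Track B: 125, 216, 343, 512 — the cubes 5³, 6³, 7³, ….
The 9th slot belongs to track A; its 5th term is 2.

2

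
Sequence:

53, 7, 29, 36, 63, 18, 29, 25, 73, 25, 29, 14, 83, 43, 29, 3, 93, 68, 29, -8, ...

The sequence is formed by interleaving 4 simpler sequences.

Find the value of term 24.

The terms cycle through 4 interleaved subsequences.
Track A is 53, 63, 73, 83, 93, which is adding 10 each time.
Track B is 7, 18, 25, 43, 68, which is a Fibonacci-like recurrence a_n = a_{n-1} + a_{n-2}.
Track C is 29, 29, 29, 29, 29, which is always 29.
Track D is 36, 25, 14, 3, -8, which is arithmetic, step −11.
The 24th slot belongs to track D; its 6th term is -19.

-19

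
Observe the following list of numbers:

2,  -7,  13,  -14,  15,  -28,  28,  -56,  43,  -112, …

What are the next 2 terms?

The terms cycle through 2 interleaved subsequences.
Track A: 2, 13, 15, 28, 43 — a Fibonacci-like recurrence a_n = a_{n-1} + a_{n-2}.
Track B: -7, -14, -28, -56, -112 — geometric, ×2 each step.
Position 11 falls in track A as its term 6, giving 71.
The 12th slot belongs to track B; its 6th term is -224.

71, -224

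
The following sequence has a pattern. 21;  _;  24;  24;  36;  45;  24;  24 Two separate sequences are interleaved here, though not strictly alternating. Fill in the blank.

The slot pattern repeats as AABB (period 4), so there are 2 interleaved tracks.
Track A: 21, ?, 36, 45. Triangular numbers starting at T_6.
Track B: 24, 24, 24, 24. Constant 24.
The gap is track A's term 2; the rule gives 28.

28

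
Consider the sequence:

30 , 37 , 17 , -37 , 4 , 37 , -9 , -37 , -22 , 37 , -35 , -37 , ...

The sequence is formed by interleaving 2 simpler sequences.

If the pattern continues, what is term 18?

37

Split by position mod 2 into 2 tracks.
Stream A = 30, 17, 4, -9, -22, -35: arithmetic, step −13.
Stream B = 37, -37, 37, -37, 37, -37: alternating ±37.
Position 18 → stream B, term 9 = 37.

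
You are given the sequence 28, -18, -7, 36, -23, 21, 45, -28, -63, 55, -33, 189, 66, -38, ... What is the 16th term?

78

The terms cycle through 3 interleaved subsequences.
Stream A: 28, 36, 45, 55, 66. The triangular numbers T_7, T_8, ….
Stream B: -18, -23, -28, -33, -38. Linear: a_n = -13 − 5·n.
Stream C: -7, 21, -63, 189. Geometric with ratio -3.
Term 16 comes from stream A (its 6th entry): 78.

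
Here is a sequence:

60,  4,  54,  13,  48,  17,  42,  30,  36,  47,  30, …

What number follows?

77

Odd-indexed and even-indexed terms follow separate rules.
Track A: 60, 54, 48, 42, 36, 30. Arithmetic, step −6.
Track B: 4, 13, 17, 30, 47. Each term equals the sum of the previous two.
Term 12 comes from track B (its 6th entry): 77.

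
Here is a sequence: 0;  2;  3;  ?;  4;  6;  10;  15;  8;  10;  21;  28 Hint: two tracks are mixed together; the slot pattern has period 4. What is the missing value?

The slot pattern repeats as AABB (period 4), so there are 2 interleaved tracks.
Track A: 0, 2, 4, 6, 8, 10 — arithmetic, step +2.
Track B: 3, ?, 10, 15, 21, 28 — triangular numbers starting at T_2.
The gap is track B's term 2; the rule gives 6.

6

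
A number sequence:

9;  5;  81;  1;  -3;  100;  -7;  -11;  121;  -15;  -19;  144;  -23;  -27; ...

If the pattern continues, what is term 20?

-43

Reading positions in blocks of 3 reveals the pattern AAB — 2 tracks woven together.
Subsequence A: 9, 5, 1, -3, -7, -11, -15, -19, -23, -27 — arithmetic with common difference −4.
Subsequence B: 81, 100, 121, 144 — the squares 9², 10², 11², ….
Position 20 → subsequence A, term 14 = -43.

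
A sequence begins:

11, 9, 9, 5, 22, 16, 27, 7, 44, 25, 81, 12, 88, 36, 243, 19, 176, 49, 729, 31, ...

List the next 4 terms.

352, 64, 2187, 50

Read the sequence 4 terms at a time; column i is its own pattern.
Track A is 11, 22, 44, 88, 176, which is geometric, ×2 each step.
Track B is 9, 16, 25, 36, 49, which is perfect squares starting at 3².
Track C is 9, 27, 81, 243, 729, which is successive powers of 3.
Track D is 5, 7, 12, 19, 31, which is Fibonacci-style (each term is the sum of the two before it).
Term 21 comes from track A (its 6th entry): 352.
The 22nd slot belongs to track B; its 6th term is 64.
Position 23 → track C, term 6 = 2187.
Term 24 comes from track D (its 6th entry): 50.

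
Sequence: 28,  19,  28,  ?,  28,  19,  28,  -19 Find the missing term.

Odd-indexed and even-indexed terms follow separate rules.
Track A: 28, 28, 28, 28. Constant 28.
Track B: 19, ?, 19, -19. The oscillation 19·(−1)^(n+1).
Track B's pattern makes the blank -19.

-19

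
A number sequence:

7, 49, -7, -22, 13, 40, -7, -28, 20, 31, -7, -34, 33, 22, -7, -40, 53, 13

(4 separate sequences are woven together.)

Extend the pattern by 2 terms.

Taking every 4th term gives 4 separate tracks.
Track A: 7, 13, 20, 33, 53 (a Fibonacci-like recurrence a_n = a_{n-1} + a_{n-2}).
Track B: 49, 40, 31, 22, 13 (subtracting 9 each time).
Track C: -7, -7, -7, -7 (the constant sequence -7).
Track D: -22, -28, -34, -40 (linear: a_n = -16 − 6·n).
Position 19 falls in track C as its term 5, giving -7.
The 20th slot belongs to track D; its 5th term is -46.

-7, -46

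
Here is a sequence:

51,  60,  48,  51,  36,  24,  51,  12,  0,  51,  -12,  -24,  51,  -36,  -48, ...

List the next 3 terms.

Positions follow the repeating pattern ABB; grouping by letter gives 2 tracks.
Subsequence A = 51, 51, 51, 51, 51: always 51.
Subsequence B = 60, 48, 36, 24, 12, 0, -12, -24, -36, -48: subtracting 12 each time.
The 16th slot belongs to subsequence A; its 6th term is 51.
Position 17 → subsequence B, term 11 = -60.
Position 18 → subsequence B, term 12 = -72.

51, -60, -72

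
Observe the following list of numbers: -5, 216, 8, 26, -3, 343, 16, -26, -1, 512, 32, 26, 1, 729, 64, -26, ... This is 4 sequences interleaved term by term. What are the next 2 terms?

Taking every 4th term gives 4 separate tracks.
Subsequence A is -5, -3, -1, 1, which is adding 2 each time.
Subsequence B is 216, 343, 512, 729, which is the cubes 6³, 7³, 8³, ….
Subsequence C is 8, 16, 32, 64, which is geometric with ratio 2.
Subsequence D is 26, -26, 26, -26, which is oscillating between 26 and -26.
Position 17 → subsequence A, term 5 = 3.
Position 18 falls in subsequence B as its term 5, giving 1000.

3, 1000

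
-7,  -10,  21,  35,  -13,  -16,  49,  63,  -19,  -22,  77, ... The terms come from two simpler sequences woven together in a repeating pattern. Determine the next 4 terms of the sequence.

91, -25, -28, 105

The slot pattern repeats as AABB (period 4), so there are 2 interleaved tracks.
Stream A is -7, -10, -13, -16, -19, -22, which is arithmetic, step −3.
Stream B is 21, 35, 49, 63, 77, which is adding 14 each time.
Position 12 → stream B, term 6 = 91.
Position 13 → stream A, term 7 = -25.
Position 14 falls in stream A as its term 8, giving -28.
The 15th slot belongs to stream B; its 7th term is 105.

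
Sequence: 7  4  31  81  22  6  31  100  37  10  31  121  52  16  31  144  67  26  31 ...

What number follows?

Taking every 4th term gives 4 separate tracks.
Subsequence A: 7, 22, 37, 52, 67 (arithmetic with common difference +15).
Subsequence B: 4, 6, 10, 16, 26 (each term equals the sum of the previous two).
Subsequence C: 31, 31, 31, 31, 31 (constant 31).
Subsequence D: 81, 100, 121, 144 (perfect squares starting at 9²).
Position 20 falls in subsequence D as its term 5, giving 169.

169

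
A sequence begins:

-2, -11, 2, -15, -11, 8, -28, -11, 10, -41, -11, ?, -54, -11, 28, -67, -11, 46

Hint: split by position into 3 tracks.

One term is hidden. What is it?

18

The terms cycle through 3 interleaved subsequences.
Subsequence A: -2, -15, -28, -41, -54, -67 — linear: a_n = 11 − 13·n.
Subsequence B: -11, -11, -11, -11, -11, -11 — always -11.
Subsequence C: 2, 8, 10, ?, 28, 46 — a Fibonacci-like recurrence a_n = a_{n-1} + a_{n-2}.
The gap is subsequence C's term 4; the rule gives 18.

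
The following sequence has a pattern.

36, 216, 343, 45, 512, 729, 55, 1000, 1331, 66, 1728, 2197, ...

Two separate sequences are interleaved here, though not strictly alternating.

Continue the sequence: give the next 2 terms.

The slot pattern repeats as ABB (period 3), so there are 2 interleaved tracks.
Track A = 36, 45, 55, 66: triangular numbers n(n+1)/2 for n = 8, 9, ….
Track B = 216, 343, 512, 729, 1000, 1331, 1728, 2197: perfect cubes starting at 6³.
The 13th slot belongs to track A; its 5th term is 78.
The 14th slot belongs to track B; its 9th term is 2744.

78, 2744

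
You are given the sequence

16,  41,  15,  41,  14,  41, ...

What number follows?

13

Odd-indexed and even-indexed terms follow separate rules.
Track A = 16, 15, 14: arithmetic, step −1.
Track B = 41, 41, 41: always 41.
Position 7 falls in track A as its term 4, giving 13.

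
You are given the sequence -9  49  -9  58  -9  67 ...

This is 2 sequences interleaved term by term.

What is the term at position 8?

76

Taking every 2nd term gives 2 separate tracks.
Track A is -9, -9, -9, which is always -9.
Track B is 49, 58, 67, which is arithmetic with common difference +9.
The 8th slot belongs to track B; its 4th term is 76.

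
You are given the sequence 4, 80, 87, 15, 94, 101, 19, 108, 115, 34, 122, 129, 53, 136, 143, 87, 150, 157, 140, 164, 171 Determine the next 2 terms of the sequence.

227, 178

Positions follow the repeating pattern ABB; grouping by letter gives 2 tracks.
Track A = 4, 15, 19, 34, 53, 87, 140: each term equals the sum of the previous two.
Track B = 80, 87, 94, 101, 108, 115, 122, 129, 136, 143, 150, 157, 164, 171: linear: a_n = 73 + 7·n.
Term 22 comes from track A (its 8th entry): 227.
Position 23 falls in track B as its term 15, giving 178.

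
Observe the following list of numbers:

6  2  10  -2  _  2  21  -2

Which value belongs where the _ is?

15

Taking every 2nd term gives 2 separate tracks.
Track A: 6, 10, ?, 21 — triangular numbers n(n+1)/2 for n = 3, 4, ….
Track B: 2, -2, 2, -2 — alternating ±2.
Track A's pattern makes the blank 15.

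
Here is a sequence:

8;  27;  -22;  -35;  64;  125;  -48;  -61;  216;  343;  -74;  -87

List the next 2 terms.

The slot pattern repeats as AABB (period 4), so there are 2 interleaved tracks.
Stream A: 8, 27, 64, 125, 216, 343 — perfect cubes starting at 2³.
Stream B: -22, -35, -48, -61, -74, -87 — linear: a_n = -9 − 13·n.
Position 13 → stream A, term 7 = 512.
Position 14 falls in stream A as its term 8, giving 729.

512, 729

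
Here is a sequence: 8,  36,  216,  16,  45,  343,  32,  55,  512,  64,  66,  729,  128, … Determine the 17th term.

The terms cycle through 3 interleaved subsequences.
Stream A: 8, 16, 32, 64, 128. Successive powers of 2.
Stream B: 36, 45, 55, 66. The triangular numbers T_8, T_9, ….
Stream C: 216, 343, 512, 729. Perfect cubes starting at 6³.
Term 17 comes from stream B (its 6th entry): 91.

91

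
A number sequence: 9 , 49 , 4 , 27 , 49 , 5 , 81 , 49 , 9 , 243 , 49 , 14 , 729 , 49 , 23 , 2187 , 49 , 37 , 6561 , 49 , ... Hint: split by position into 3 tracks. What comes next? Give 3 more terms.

60, 19683, 49

Read the sequence 3 terms at a time; column i is its own pattern.
Subsequence A: 9, 27, 81, 243, 729, 2187, 6561 (successive powers of 3).
Subsequence B: 49, 49, 49, 49, 49, 49, 49 (the constant sequence 49).
Subsequence C: 4, 5, 9, 14, 23, 37 (Fibonacci-style (each term is the sum of the two before it)).
The 21st slot belongs to subsequence C; its 7th term is 60.
Term 22 comes from subsequence A (its 8th entry): 19683.
Position 23 falls in subsequence B as its term 8, giving 49.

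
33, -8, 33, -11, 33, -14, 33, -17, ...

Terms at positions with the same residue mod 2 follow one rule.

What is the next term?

Taking every 2nd term gives 2 separate tracks.
Subsequence A = 33, 33, 33, 33: always 33.
Subsequence B = -8, -11, -14, -17: linear: a_n = -5 − 3·n.
The 9th slot belongs to subsequence A; its 5th term is 33.

33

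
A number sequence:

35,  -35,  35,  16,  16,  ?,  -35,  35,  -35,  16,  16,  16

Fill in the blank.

16

Positions follow the repeating pattern AAABBB; grouping by letter gives 2 tracks.
Track A: 35, -35, 35, -35, 35, -35 — the oscillation 35·(−1)^(n+1).
Track B: 16, 16, ?, 16, 16, 16 — constant 16.
Track B's pattern makes the blank 16.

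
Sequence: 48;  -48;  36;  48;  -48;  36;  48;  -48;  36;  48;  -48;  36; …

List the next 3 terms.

Positions follow the repeating pattern AAB; grouping by letter gives 2 tracks.
Stream A is 48, -48, 48, -48, 48, -48, 48, -48, which is the oscillation 48·(−1)^(n+1).
Stream B is 36, 36, 36, 36, which is always 36.
Position 13 → stream A, term 9 = 48.
Position 14 → stream A, term 10 = -48.
Term 15 comes from stream B (its 5th entry): 36.

48, -48, 36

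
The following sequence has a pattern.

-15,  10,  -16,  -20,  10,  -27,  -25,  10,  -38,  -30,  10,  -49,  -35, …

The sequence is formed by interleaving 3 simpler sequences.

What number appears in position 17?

Taking every 3rd term gives 3 separate tracks.
Track A: -15, -20, -25, -30, -35 — arithmetic, step −5.
Track B: 10, 10, 10, 10 — always 10.
Track C: -16, -27, -38, -49 — arithmetic, step −11.
Position 17 falls in track B as its term 6, giving 10.

10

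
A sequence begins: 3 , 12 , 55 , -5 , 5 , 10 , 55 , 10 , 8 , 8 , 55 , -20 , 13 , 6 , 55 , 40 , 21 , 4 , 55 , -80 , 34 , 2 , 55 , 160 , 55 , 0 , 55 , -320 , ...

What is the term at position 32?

640

Read the sequence 4 terms at a time; column i is its own pattern.
Track A is 3, 5, 8, 13, 21, 34, 55, which is a Fibonacci-like recurrence a_n = a_{n-1} + a_{n-2}.
Track B is 12, 10, 8, 6, 4, 2, 0, which is arithmetic, step −2.
Track C is 55, 55, 55, 55, 55, 55, 55, which is the constant sequence 55.
Track D is -5, 10, -20, 40, -80, 160, -320, which is a geometric progression (common ratio -2).
Position 32 falls in track D as its term 8, giving 640.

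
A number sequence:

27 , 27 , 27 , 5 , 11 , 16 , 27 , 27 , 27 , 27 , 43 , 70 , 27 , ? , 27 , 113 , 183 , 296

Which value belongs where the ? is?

Positions follow the repeating pattern AAABBB; grouping by letter gives 2 tracks.
Track A: 27, 27, 27, 27, 27, 27, 27, ?, 27 (the constant sequence 27).
Track B: 5, 11, 16, 27, 43, 70, 113, 183, 296 (a Fibonacci-like recurrence a_n = a_{n-1} + a_{n-2}).
The gap is track A's term 8; the rule gives 27.

27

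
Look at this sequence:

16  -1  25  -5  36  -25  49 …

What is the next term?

Split by position mod 2 into 2 tracks.
Stream A: 16, 25, 36, 49 (the squares 4², 5², 6², …).
Stream B: -1, -5, -25 (geometric, ×5 each step).
Position 8 → stream B, term 4 = -125.

-125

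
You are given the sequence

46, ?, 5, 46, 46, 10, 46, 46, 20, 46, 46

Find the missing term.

46

Reading positions in blocks of 3 reveals the pattern AAB — 2 tracks woven together.
Track A = 46, ?, 46, 46, 46, 46, 46, 46: the constant sequence 46.
Track B = 5, 10, 20: multiplying by 2 each time.
The gap is track A's term 2; the rule gives 46.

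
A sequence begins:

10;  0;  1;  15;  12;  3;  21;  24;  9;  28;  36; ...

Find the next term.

27

The terms cycle through 3 interleaved subsequences.
Track A = 10, 15, 21, 28: the triangular numbers T_4, T_5, ….
Track B = 0, 12, 24, 36: arithmetic with common difference +12.
Track C = 1, 3, 9: successive powers of 3.
Position 12 falls in track C as its term 4, giving 27.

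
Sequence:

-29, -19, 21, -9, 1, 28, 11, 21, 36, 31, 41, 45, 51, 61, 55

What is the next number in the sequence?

71

Positions follow the repeating pattern AAB; grouping by letter gives 2 tracks.
Track A = -29, -19, -9, 1, 11, 21, 31, 41, 51, 61: adding 10 each time.
Track B = 21, 28, 36, 45, 55: the triangular numbers T_6, T_7, ….
Position 16 → track A, term 11 = 71.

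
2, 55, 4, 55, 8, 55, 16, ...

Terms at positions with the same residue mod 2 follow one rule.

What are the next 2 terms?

Positions 1, 3, 5, … form one subsequence and positions 2, 4, 6, … form another.
Track A: 2, 4, 8, 16 — powers 2^1, 2^2, 2^3, ….
Track B: 55, 55, 55 — constant 55.
Position 8 falls in track B as its term 4, giving 55.
Position 9 falls in track A as its term 5, giving 32.

55, 32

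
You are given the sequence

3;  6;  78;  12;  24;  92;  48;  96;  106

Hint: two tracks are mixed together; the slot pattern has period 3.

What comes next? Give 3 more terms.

192, 384, 120

The slot pattern repeats as AAB (period 3), so there are 2 interleaved tracks.
Track A: 3, 6, 12, 24, 48, 96 (a geometric progression (common ratio 2)).
Track B: 78, 92, 106 (arithmetic, step +14).
Position 10 → track A, term 7 = 192.
The 11th slot belongs to track A; its 8th term is 384.
Position 12 falls in track B as its term 4, giving 120.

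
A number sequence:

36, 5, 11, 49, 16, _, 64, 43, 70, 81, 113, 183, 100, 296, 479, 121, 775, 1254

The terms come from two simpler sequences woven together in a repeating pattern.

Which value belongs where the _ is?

27

Reading positions in blocks of 3 reveals the pattern ABB — 2 tracks woven together.
Track A: 36, 49, 64, 81, 100, 121 — perfect squares starting at 6².
Track B: 5, 11, 16, ?, 43, 70, 113, 183, 296, 479, 775, 1254 — Fibonacci-style (each term is the sum of the two before it).
So the missing entry in track B is 27.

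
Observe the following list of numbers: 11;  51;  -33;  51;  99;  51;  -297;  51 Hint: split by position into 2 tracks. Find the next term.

Taking every 2nd term gives 2 separate tracks.
Subsequence A: 11, -33, 99, -297 — geometric, ×-3 each step.
Subsequence B: 51, 51, 51, 51 — always 51.
Term 9 comes from subsequence A (its 5th entry): 891.

891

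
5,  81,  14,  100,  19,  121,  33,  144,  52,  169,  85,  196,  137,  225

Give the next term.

Odd-indexed and even-indexed terms follow separate rules.
Subsequence A = 5, 14, 19, 33, 52, 85, 137: Fibonacci-style (each term is the sum of the two before it).
Subsequence B = 81, 100, 121, 144, 169, 196, 225: the squares 9², 10², 11², ….
Term 15 comes from subsequence A (its 8th entry): 222.

222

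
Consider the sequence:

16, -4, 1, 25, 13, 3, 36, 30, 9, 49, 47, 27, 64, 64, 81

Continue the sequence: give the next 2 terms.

81, 81

Taking every 3rd term gives 3 separate tracks.
Stream A is 16, 25, 36, 49, 64, which is consecutive squares n² from n = 4.
Stream B is -4, 13, 30, 47, 64, which is arithmetic with common difference +17.
Stream C is 1, 3, 9, 27, 81, which is successive powers of 3.
The 16th slot belongs to stream A; its 6th term is 81.
The 17th slot belongs to stream B; its 6th term is 81.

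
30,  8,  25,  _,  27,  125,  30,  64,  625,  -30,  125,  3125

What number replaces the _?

Read the sequence 3 terms at a time; column i is its own pattern.
Track A: 30, ?, 30, -30 — alternating ±30.
Track B: 8, 27, 64, 125 — the cubes 2³, 3³, 4³, ….
Track C: 25, 125, 625, 3125 — powers 5^2, 5^3, 5^4, ….
Track A's pattern makes the blank -30.

-30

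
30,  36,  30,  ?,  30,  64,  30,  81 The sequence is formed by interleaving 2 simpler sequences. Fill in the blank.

49

Positions 1, 3, 5, … form one subsequence and positions 2, 4, 6, … form another.
Track A: 30, 30, 30, 30. The constant sequence 30.
Track B: 36, ?, 64, 81. Consecutive squares n² from n = 6.
The gap is track B's term 2; the rule gives 49.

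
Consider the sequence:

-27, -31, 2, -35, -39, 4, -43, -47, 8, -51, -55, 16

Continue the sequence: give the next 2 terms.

The slot pattern repeats as AAB (period 3), so there are 2 interleaved tracks.
Track A: -27, -31, -35, -39, -43, -47, -51, -55 (arithmetic with common difference −4).
Track B: 2, 4, 8, 16 (successive powers of 2).
Term 13 comes from track A (its 9th entry): -59.
The 14th slot belongs to track A; its 10th term is -63.

-59, -63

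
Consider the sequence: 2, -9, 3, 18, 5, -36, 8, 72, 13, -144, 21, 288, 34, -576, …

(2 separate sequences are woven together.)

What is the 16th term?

1152

Taking every 2nd term gives 2 separate tracks.
Track A is 2, 3, 5, 8, 13, 21, 34, which is Fibonacci-style (each term is the sum of the two before it).
Track B is -9, 18, -36, 72, -144, 288, -576, which is geometric with ratio -2.
Term 16 comes from track B (its 8th entry): 1152.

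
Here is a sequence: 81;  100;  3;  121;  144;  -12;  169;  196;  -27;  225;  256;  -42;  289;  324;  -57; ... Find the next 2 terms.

The slot pattern repeats as AAB (period 3), so there are 2 interleaved tracks.
Stream A: 81, 100, 121, 144, 169, 196, 225, 256, 289, 324. Perfect squares starting at 9².
Stream B: 3, -12, -27, -42, -57. Arithmetic, step −15.
Position 16 → stream A, term 11 = 361.
Position 17 falls in stream A as its term 12, giving 400.

361, 400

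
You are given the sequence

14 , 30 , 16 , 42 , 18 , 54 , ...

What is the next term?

Positions 1, 3, 5, … form one subsequence and positions 2, 4, 6, … form another.
Subsequence A: 14, 16, 18. Arithmetic with common difference +2.
Subsequence B: 30, 42, 54. Linear: a_n = 18 + 12·n.
Term 7 comes from subsequence A (its 4th entry): 20.

20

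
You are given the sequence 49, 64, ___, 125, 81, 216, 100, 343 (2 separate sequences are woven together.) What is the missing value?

64

Odd-indexed and even-indexed terms follow separate rules.
Subsequence A is 49, ?, 81, 100, which is consecutive squares n² from n = 7.
Subsequence B is 64, 125, 216, 343, which is perfect cubes starting at 4³.
So the missing entry in subsequence A is 64.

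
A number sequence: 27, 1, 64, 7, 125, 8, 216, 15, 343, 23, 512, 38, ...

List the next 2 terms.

729, 61

The terms cycle through 2 interleaved subsequences.
Stream A: 27, 64, 125, 216, 343, 512. Perfect cubes starting at 3³.
Stream B: 1, 7, 8, 15, 23, 38. A Fibonacci-like recurrence a_n = a_{n-1} + a_{n-2}.
Position 13 falls in stream A as its term 7, giving 729.
Term 14 comes from stream B (its 7th entry): 61.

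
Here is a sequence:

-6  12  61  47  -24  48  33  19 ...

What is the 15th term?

The slot pattern repeats as AABB (period 4), so there are 2 interleaved tracks.
Stream A = -6, 12, -24, 48: multiplying by -2 each time.
Stream B = 61, 47, 33, 19: arithmetic with common difference −14.
Position 15 falls in stream B as its term 7, giving -23.

-23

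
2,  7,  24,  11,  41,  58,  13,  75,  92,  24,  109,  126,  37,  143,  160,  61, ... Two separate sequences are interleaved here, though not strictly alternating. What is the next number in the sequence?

177

The slot pattern repeats as ABB (period 3), so there are 2 interleaved tracks.
Track A: 2, 11, 13, 24, 37, 61. A Fibonacci-like recurrence a_n = a_{n-1} + a_{n-2}.
Track B: 7, 24, 41, 58, 75, 92, 109, 126, 143, 160. Arithmetic, step +17.
Position 17 falls in track B as its term 11, giving 177.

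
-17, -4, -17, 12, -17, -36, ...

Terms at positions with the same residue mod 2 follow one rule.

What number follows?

-17

Positions 1, 3, 5, … form one subsequence and positions 2, 4, 6, … form another.
Track A: -17, -17, -17 — constant -17.
Track B: -4, 12, -36 — geometric with ratio -3.
Position 7 → track A, term 4 = -17.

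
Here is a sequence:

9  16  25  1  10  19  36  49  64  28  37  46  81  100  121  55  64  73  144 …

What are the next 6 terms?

169, 196, 82, 91, 100, 225

Positions follow the repeating pattern AAABBB; grouping by letter gives 2 tracks.
Stream A is 9, 16, 25, 36, 49, 64, 81, 100, 121, 144, which is perfect squares starting at 3².
Stream B is 1, 10, 19, 28, 37, 46, 55, 64, 73, which is arithmetic with common difference +9.
The 20th slot belongs to stream A; its 11th term is 169.
Term 21 comes from stream A (its 12th entry): 196.
Term 22 comes from stream B (its 10th entry): 82.
Term 23 comes from stream B (its 11th entry): 91.
The 24th slot belongs to stream B; its 12th term is 100.
Position 25 falls in stream A as its term 13, giving 225.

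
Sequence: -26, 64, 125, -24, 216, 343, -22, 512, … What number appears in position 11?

Positions follow the repeating pattern ABB; grouping by letter gives 2 tracks.
Subsequence A = -26, -24, -22: linear: a_n = -28 + 2·n.
Subsequence B = 64, 125, 216, 343, 512: perfect cubes starting at 4³.
Position 11 → subsequence B, term 7 = 1000.

1000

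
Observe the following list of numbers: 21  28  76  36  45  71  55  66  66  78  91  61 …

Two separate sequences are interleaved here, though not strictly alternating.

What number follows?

105

Reading positions in blocks of 3 reveals the pattern AAB — 2 tracks woven together.
Track A = 21, 28, 36, 45, 55, 66, 78, 91: triangular numbers n(n+1)/2 for n = 6, 7, ….
Track B = 76, 71, 66, 61: arithmetic with common difference −5.
Position 13 falls in track A as its term 9, giving 105.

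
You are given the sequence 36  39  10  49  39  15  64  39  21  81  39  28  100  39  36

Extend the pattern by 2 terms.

Taking every 3rd term gives 3 separate tracks.
Track A: 36, 49, 64, 81, 100. The squares 6², 7², 8², ….
Track B: 39, 39, 39, 39, 39. Constant 39.
Track C: 10, 15, 21, 28, 36. The triangular numbers T_4, T_5, ….
Position 16 → track A, term 6 = 121.
Position 17 falls in track B as its term 6, giving 39.

121, 39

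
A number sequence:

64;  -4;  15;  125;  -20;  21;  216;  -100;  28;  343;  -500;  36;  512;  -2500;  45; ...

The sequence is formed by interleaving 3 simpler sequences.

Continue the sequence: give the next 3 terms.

Taking every 3rd term gives 3 separate tracks.
Track A = 64, 125, 216, 343, 512: perfect cubes starting at 4³.
Track B = -4, -20, -100, -500, -2500: geometric, ×5 each step.
Track C = 15, 21, 28, 36, 45: triangular numbers starting at T_5.
Term 16 comes from track A (its 6th entry): 729.
The 17th slot belongs to track B; its 6th term is -12500.
Position 18 falls in track C as its term 6, giving 55.

729, -12500, 55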